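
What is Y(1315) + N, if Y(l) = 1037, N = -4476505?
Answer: -4475468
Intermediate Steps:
Y(1315) + N = 1037 - 4476505 = -4475468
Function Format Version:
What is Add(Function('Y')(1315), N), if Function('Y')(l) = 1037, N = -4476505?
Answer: -4475468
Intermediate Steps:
Add(Function('Y')(1315), N) = Add(1037, -4476505) = -4475468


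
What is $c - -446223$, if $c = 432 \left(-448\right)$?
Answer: $252687$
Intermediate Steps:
$c = -193536$
$c - -446223 = -193536 - -446223 = -193536 + 446223 = 252687$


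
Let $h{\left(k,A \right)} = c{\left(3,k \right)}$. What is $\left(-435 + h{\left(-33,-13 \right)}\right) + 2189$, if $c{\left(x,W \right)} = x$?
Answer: $1757$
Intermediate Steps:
$h{\left(k,A \right)} = 3$
$\left(-435 + h{\left(-33,-13 \right)}\right) + 2189 = \left(-435 + 3\right) + 2189 = -432 + 2189 = 1757$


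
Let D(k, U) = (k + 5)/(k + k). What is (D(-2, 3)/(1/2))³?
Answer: -27/8 ≈ -3.3750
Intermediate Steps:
D(k, U) = (5 + k)/(2*k) (D(k, U) = (5 + k)/((2*k)) = (5 + k)*(1/(2*k)) = (5 + k)/(2*k))
(D(-2, 3)/(1/2))³ = (((½)*(5 - 2)/(-2))/(1/2))³ = (((½)*(-½)*3)/(½))³ = (-¾*2)³ = (-3/2)³ = -27/8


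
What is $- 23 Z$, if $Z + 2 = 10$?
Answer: $-184$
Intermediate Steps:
$Z = 8$ ($Z = -2 + 10 = 8$)
$- 23 Z = \left(-23\right) 8 = -184$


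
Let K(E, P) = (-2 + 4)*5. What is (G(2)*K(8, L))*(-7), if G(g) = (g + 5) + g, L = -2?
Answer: -630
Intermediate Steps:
G(g) = 5 + 2*g (G(g) = (5 + g) + g = 5 + 2*g)
K(E, P) = 10 (K(E, P) = 2*5 = 10)
(G(2)*K(8, L))*(-7) = ((5 + 2*2)*10)*(-7) = ((5 + 4)*10)*(-7) = (9*10)*(-7) = 90*(-7) = -630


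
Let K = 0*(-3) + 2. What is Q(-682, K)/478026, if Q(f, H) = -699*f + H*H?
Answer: 238361/239013 ≈ 0.99727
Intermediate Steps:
K = 2 (K = 0 + 2 = 2)
Q(f, H) = H² - 699*f (Q(f, H) = -699*f + H² = H² - 699*f)
Q(-682, K)/478026 = (2² - 699*(-682))/478026 = (4 + 476718)*(1/478026) = 476722*(1/478026) = 238361/239013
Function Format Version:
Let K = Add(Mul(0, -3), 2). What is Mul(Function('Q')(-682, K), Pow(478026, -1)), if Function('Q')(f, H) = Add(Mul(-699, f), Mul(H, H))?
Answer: Rational(238361, 239013) ≈ 0.99727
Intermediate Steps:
K = 2 (K = Add(0, 2) = 2)
Function('Q')(f, H) = Add(Pow(H, 2), Mul(-699, f)) (Function('Q')(f, H) = Add(Mul(-699, f), Pow(H, 2)) = Add(Pow(H, 2), Mul(-699, f)))
Mul(Function('Q')(-682, K), Pow(478026, -1)) = Mul(Add(Pow(2, 2), Mul(-699, -682)), Pow(478026, -1)) = Mul(Add(4, 476718), Rational(1, 478026)) = Mul(476722, Rational(1, 478026)) = Rational(238361, 239013)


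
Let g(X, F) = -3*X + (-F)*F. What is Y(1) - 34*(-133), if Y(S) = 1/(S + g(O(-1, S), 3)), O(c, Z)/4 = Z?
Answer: 90439/20 ≈ 4522.0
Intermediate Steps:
O(c, Z) = 4*Z
g(X, F) = -F**2 - 3*X (g(X, F) = -3*X - F**2 = -F**2 - 3*X)
Y(S) = 1/(-9 - 11*S) (Y(S) = 1/(S + (-1*3**2 - 12*S)) = 1/(S + (-1*9 - 12*S)) = 1/(S + (-9 - 12*S)) = 1/(-9 - 11*S))
Y(1) - 34*(-133) = -1/(9 + 11*1) - 34*(-133) = -1/(9 + 11) + 4522 = -1/20 + 4522 = 90439/20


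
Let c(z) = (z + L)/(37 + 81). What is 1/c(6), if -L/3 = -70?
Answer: 59/108 ≈ 0.54630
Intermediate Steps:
L = 210 (L = -3*(-70) = 210)
c(z) = 105/59 + z/118 (c(z) = (z + 210)/(37 + 81) = (210 + z)/118 = (210 + z)*(1/118) = 105/59 + z/118)
1/c(6) = 1/(105/59 + (1/118)*6) = 1/(105/59 + 3/59) = 1/(108/59) = 59/108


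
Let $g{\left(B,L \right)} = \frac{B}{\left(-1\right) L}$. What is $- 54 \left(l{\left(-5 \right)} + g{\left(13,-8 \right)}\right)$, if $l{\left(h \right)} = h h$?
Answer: $- \frac{5751}{4} \approx -1437.8$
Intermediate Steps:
$l{\left(h \right)} = h^{2}$
$g{\left(B,L \right)} = - \frac{B}{L}$ ($g{\left(B,L \right)} = B \left(- \frac{1}{L}\right) = - \frac{B}{L}$)
$- 54 \left(l{\left(-5 \right)} + g{\left(13,-8 \right)}\right) = - 54 \left(\left(-5\right)^{2} - \frac{13}{-8}\right) = - 54 \left(25 - 13 \left(- \frac{1}{8}\right)\right) = - 54 \left(25 + \frac{13}{8}\right) = \left(-54\right) \frac{213}{8} = - \frac{5751}{4}$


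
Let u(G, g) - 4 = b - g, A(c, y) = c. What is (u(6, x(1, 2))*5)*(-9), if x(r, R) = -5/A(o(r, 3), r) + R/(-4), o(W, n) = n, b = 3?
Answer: -825/2 ≈ -412.50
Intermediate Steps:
x(r, R) = -5/3 - R/4 (x(r, R) = -5/3 + R/(-4) = -5*1/3 + R*(-1/4) = -5/3 - R/4)
u(G, g) = 7 - g (u(G, g) = 4 + (3 - g) = 7 - g)
(u(6, x(1, 2))*5)*(-9) = ((7 - (-5/3 - 1/4*2))*5)*(-9) = ((7 - (-5/3 - 1/2))*5)*(-9) = ((7 - 1*(-13/6))*5)*(-9) = ((7 + 13/6)*5)*(-9) = ((55/6)*5)*(-9) = (275/6)*(-9) = -825/2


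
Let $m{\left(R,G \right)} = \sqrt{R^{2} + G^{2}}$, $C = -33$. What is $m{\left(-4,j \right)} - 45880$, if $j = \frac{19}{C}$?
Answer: $-45880 + \frac{\sqrt{17785}}{33} \approx -45876.0$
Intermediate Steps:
$j = - \frac{19}{33}$ ($j = \frac{19}{-33} = 19 \left(- \frac{1}{33}\right) = - \frac{19}{33} \approx -0.57576$)
$m{\left(R,G \right)} = \sqrt{G^{2} + R^{2}}$
$m{\left(-4,j \right)} - 45880 = \sqrt{\left(- \frac{19}{33}\right)^{2} + \left(-4\right)^{2}} - 45880 = \sqrt{\frac{361}{1089} + 16} - 45880 = \sqrt{\frac{17785}{1089}} - 45880 = \frac{\sqrt{17785}}{33} - 45880 = -45880 + \frac{\sqrt{17785}}{33}$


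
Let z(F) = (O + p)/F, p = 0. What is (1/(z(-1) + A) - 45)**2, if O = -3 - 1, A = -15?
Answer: 246016/121 ≈ 2033.2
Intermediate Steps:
O = -4
z(F) = -4/F (z(F) = (-4 + 0)/F = -4/F)
(1/(z(-1) + A) - 45)**2 = (1/(-4/(-1) - 15) - 45)**2 = (1/(-4*(-1) - 15) - 45)**2 = (1/(4 - 15) - 45)**2 = (1/(-11) - 45)**2 = (-1/11 - 45)**2 = (-496/11)**2 = 246016/121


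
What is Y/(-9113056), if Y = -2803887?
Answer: 2803887/9113056 ≈ 0.30768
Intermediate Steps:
Y/(-9113056) = -2803887/(-9113056) = -2803887*(-1/9113056) = 2803887/9113056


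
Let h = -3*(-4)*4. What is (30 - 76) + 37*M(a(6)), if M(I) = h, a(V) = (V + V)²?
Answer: 1730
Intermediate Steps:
a(V) = 4*V² (a(V) = (2*V)² = 4*V²)
h = 48 (h = 12*4 = 48)
M(I) = 48
(30 - 76) + 37*M(a(6)) = (30 - 76) + 37*48 = -46 + 1776 = 1730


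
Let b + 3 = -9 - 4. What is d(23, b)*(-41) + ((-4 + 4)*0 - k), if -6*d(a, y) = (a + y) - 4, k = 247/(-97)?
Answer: 4471/194 ≈ 23.046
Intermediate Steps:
k = -247/97 (k = 247*(-1/97) = -247/97 ≈ -2.5464)
b = -16 (b = -3 + (-9 - 4) = -3 - 13 = -16)
d(a, y) = ⅔ - a/6 - y/6 (d(a, y) = -((a + y) - 4)/6 = -(-4 + a + y)/6 = ⅔ - a/6 - y/6)
d(23, b)*(-41) + ((-4 + 4)*0 - k) = (⅔ - ⅙*23 - ⅙*(-16))*(-41) + ((-4 + 4)*0 - 1*(-247/97)) = (⅔ - 23/6 + 8/3)*(-41) + (0*0 + 247/97) = -½*(-41) + (0 + 247/97) = 41/2 + 247/97 = 4471/194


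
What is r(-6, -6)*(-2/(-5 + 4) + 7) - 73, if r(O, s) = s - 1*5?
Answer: -172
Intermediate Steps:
r(O, s) = -5 + s (r(O, s) = s - 5 = -5 + s)
r(-6, -6)*(-2/(-5 + 4) + 7) - 73 = (-5 - 6)*(-2/(-5 + 4) + 7) - 73 = -11*(-2/(-1) + 7) - 73 = -11*(-2*(-1) + 7) - 73 = -11*(2 + 7) - 73 = -11*9 - 73 = -99 - 73 = -172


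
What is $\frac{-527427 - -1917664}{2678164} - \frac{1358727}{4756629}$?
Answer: $\frac{991315964615}{4246344183052} \approx 0.23345$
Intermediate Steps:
$\frac{-527427 - -1917664}{2678164} - \frac{1358727}{4756629} = \left(-527427 + 1917664\right) \frac{1}{2678164} - \frac{452909}{1585543} = 1390237 \cdot \frac{1}{2678164} - \frac{452909}{1585543} = \frac{1390237}{2678164} - \frac{452909}{1585543} = \frac{991315964615}{4246344183052}$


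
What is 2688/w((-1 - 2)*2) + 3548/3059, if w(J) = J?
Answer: -1366884/3059 ≈ -446.84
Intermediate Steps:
2688/w((-1 - 2)*2) + 3548/3059 = 2688/(((-1 - 2)*2)) + 3548/3059 = 2688/((-3*2)) + 3548*(1/3059) = 2688/(-6) + 3548/3059 = 2688*(-⅙) + 3548/3059 = -448 + 3548/3059 = -1366884/3059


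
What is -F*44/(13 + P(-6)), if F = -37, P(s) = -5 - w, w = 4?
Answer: 407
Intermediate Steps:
P(s) = -9 (P(s) = -5 - 1*4 = -5 - 4 = -9)
-F*44/(13 + P(-6)) = -(-37*44)/(13 - 9) = -(-1628)/4 = -1*(-407) = 407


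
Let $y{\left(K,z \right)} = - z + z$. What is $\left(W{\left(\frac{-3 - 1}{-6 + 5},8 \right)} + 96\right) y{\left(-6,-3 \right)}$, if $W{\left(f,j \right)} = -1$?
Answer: $0$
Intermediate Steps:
$y{\left(K,z \right)} = 0$
$\left(W{\left(\frac{-3 - 1}{-6 + 5},8 \right)} + 96\right) y{\left(-6,-3 \right)} = \left(-1 + 96\right) 0 = 95 \cdot 0 = 0$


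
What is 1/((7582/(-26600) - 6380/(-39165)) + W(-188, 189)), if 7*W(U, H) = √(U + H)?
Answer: 2126100/44053 ≈ 48.262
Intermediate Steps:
W(U, H) = √(H + U)/7 (W(U, H) = √(U + H)/7 = √(H + U)/7)
1/((7582/(-26600) - 6380/(-39165)) + W(-188, 189)) = 1/((7582/(-26600) - 6380/(-39165)) + √(189 - 188)/7) = 1/((7582*(-1/26600) - 6380*(-1/39165)) + √1/7) = 1/((-3791/13300 + 1276/7833) + (⅐)*1) = 1/(-1817729/14882700 + ⅐) = 1/(44053/2126100) = 2126100/44053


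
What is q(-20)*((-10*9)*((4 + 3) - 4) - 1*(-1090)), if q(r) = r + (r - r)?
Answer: -16400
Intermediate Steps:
q(r) = r (q(r) = r + 0 = r)
q(-20)*((-10*9)*((4 + 3) - 4) - 1*(-1090)) = -20*((-10*9)*((4 + 3) - 4) - 1*(-1090)) = -20*(-90*(7 - 4) + 1090) = -20*(-90*3 + 1090) = -20*(-270 + 1090) = -20*820 = -16400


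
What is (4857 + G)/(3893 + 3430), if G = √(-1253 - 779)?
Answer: 1619/2441 + 4*I*√127/7323 ≈ 0.66325 + 0.0061556*I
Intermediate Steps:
G = 4*I*√127 (G = √(-2032) = 4*I*√127 ≈ 45.078*I)
(4857 + G)/(3893 + 3430) = (4857 + 4*I*√127)/(3893 + 3430) = (4857 + 4*I*√127)/7323 = (4857 + 4*I*√127)*(1/7323) = 1619/2441 + 4*I*√127/7323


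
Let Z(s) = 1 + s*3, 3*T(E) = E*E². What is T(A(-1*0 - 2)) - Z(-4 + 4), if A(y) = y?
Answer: -11/3 ≈ -3.6667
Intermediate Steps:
T(E) = E³/3 (T(E) = (E*E²)/3 = E³/3)
Z(s) = 1 + 3*s
T(A(-1*0 - 2)) - Z(-4 + 4) = (-1*0 - 2)³/3 - (1 + 3*(-4 + 4)) = (0 - 2)³/3 - (1 + 3*0) = (⅓)*(-2)³ - (1 + 0) = (⅓)*(-8) - 1*1 = -8/3 - 1 = -11/3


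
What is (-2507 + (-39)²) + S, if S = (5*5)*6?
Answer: -836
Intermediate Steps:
S = 150 (S = 25*6 = 150)
(-2507 + (-39)²) + S = (-2507 + (-39)²) + 150 = (-2507 + 1521) + 150 = -986 + 150 = -836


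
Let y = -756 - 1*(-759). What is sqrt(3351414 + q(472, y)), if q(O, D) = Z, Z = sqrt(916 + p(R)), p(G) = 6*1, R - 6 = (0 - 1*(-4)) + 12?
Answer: sqrt(3351414 + sqrt(922)) ≈ 1830.7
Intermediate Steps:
y = 3 (y = -756 + 759 = 3)
R = 22 (R = 6 + ((0 - 1*(-4)) + 12) = 6 + ((0 + 4) + 12) = 6 + (4 + 12) = 6 + 16 = 22)
p(G) = 6
Z = sqrt(922) (Z = sqrt(916 + 6) = sqrt(922) ≈ 30.364)
q(O, D) = sqrt(922)
sqrt(3351414 + q(472, y)) = sqrt(3351414 + sqrt(922))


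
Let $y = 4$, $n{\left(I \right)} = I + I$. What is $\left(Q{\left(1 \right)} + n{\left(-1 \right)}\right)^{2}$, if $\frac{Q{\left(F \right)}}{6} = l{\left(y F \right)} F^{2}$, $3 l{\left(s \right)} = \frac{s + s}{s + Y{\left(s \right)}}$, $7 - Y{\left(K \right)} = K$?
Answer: $\frac{4}{49} \approx 0.081633$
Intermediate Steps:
$n{\left(I \right)} = 2 I$
$Y{\left(K \right)} = 7 - K$
$l{\left(s \right)} = \frac{2 s}{21}$ ($l{\left(s \right)} = \frac{\left(s + s\right) \frac{1}{s - \left(-7 + s\right)}}{3} = \frac{2 s \frac{1}{7}}{3} = \frac{\frac{2}{7} s}{3} = \frac{2 s}{21}$)
$Q{\left(F \right)} = \frac{16 F^{3}}{7}$ ($Q{\left(F \right)} = 6 \frac{2 \cdot 4 F}{21} F^{2} = 6 \frac{8 F}{21} F^{2} = 6 \frac{8 F^{3}}{21} = \frac{16 F^{3}}{7}$)
$\left(Q{\left(1 \right)} + n{\left(-1 \right)}\right)^{2} = \left(\frac{16 \cdot 1^{3}}{7} + 2 \left(-1\right)\right)^{2} = \left(\frac{16}{7} \cdot 1 - 2\right)^{2} = \left(\frac{16}{7} - 2\right)^{2} = \left(\frac{2}{7}\right)^{2} = \frac{4}{49}$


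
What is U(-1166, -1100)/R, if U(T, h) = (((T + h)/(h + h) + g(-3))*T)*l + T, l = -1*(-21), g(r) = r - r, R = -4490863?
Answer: 1319329/224543150 ≈ 0.0058756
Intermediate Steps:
g(r) = 0
l = 21
U(T, h) = T + 21*T*(T + h)/(2*h) (U(T, h) = (((T + h)/(h + h) + 0)*T)*21 + T = (((T + h)/((2*h)) + 0)*T)*21 + T = (((T + h)*(1/(2*h)) + 0)*T)*21 + T = (((T + h)/(2*h) + 0)*T)*21 + T = (((T + h)/(2*h))*T)*21 + T = (T*(T + h)/(2*h))*21 + T = 21*T*(T + h)/(2*h) + T = T + 21*T*(T + h)/(2*h))
U(-1166, -1100)/R = ((½)*(-1166)*(21*(-1166) + 23*(-1100))/(-1100))/(-4490863) = ((½)*(-1166)*(-1/1100)*(-24486 - 25300))*(-1/4490863) = ((½)*(-1166)*(-1/1100)*(-49786))*(-1/4490863) = -1319329/50*(-1/4490863) = 1319329/224543150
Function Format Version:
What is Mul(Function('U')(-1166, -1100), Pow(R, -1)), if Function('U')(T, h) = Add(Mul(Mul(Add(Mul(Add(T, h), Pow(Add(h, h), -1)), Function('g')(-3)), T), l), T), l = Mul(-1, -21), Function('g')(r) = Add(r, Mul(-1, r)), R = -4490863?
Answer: Rational(1319329, 224543150) ≈ 0.0058756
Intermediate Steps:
Function('g')(r) = 0
l = 21
Function('U')(T, h) = Add(T, Mul(Rational(21, 2), T, Pow(h, -1), Add(T, h))) (Function('U')(T, h) = Add(Mul(Mul(Add(Mul(Add(T, h), Pow(Add(h, h), -1)), 0), T), 21), T) = Add(Mul(Mul(Add(Mul(Add(T, h), Pow(Mul(2, h), -1)), 0), T), 21), T) = Add(Mul(Mul(Add(Mul(Add(T, h), Mul(Rational(1, 2), Pow(h, -1))), 0), T), 21), T) = Add(Mul(Mul(Add(Mul(Rational(1, 2), Pow(h, -1), Add(T, h)), 0), T), 21), T) = Add(Mul(Mul(Mul(Rational(1, 2), Pow(h, -1), Add(T, h)), T), 21), T) = Add(Mul(Mul(Rational(1, 2), T, Pow(h, -1), Add(T, h)), 21), T) = Add(Mul(Rational(21, 2), T, Pow(h, -1), Add(T, h)), T) = Add(T, Mul(Rational(21, 2), T, Pow(h, -1), Add(T, h))))
Mul(Function('U')(-1166, -1100), Pow(R, -1)) = Mul(Mul(Rational(1, 2), -1166, Pow(-1100, -1), Add(Mul(21, -1166), Mul(23, -1100))), Pow(-4490863, -1)) = Mul(Mul(Rational(1, 2), -1166, Rational(-1, 1100), Add(-24486, -25300)), Rational(-1, 4490863)) = Mul(Mul(Rational(1, 2), -1166, Rational(-1, 1100), -49786), Rational(-1, 4490863)) = Mul(Rational(-1319329, 50), Rational(-1, 4490863)) = Rational(1319329, 224543150)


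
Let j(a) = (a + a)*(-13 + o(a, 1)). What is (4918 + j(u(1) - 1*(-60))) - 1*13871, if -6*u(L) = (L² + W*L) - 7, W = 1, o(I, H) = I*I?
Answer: 47489381/108 ≈ 4.3972e+5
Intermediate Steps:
o(I, H) = I²
u(L) = 7/6 - L/6 - L²/6 (u(L) = -((L² + 1*L) - 7)/6 = -((L² + L) - 7)/6 = -((L + L²) - 7)/6 = -(-7 + L + L²)/6 = 7/6 - L/6 - L²/6)
j(a) = 2*a*(-13 + a²) (j(a) = (a + a)*(-13 + a²) = (2*a)*(-13 + a²) = 2*a*(-13 + a²))
(4918 + j(u(1) - 1*(-60))) - 1*13871 = (4918 + 2*((7/6 - ⅙*1 - ⅙*1²) - 1*(-60))*(-13 + ((7/6 - ⅙*1 - ⅙*1²) - 1*(-60))²)) - 1*13871 = (4918 + 2*((7/6 - ⅙ - ⅙*1) + 60)*(-13 + ((7/6 - ⅙ - ⅙*1) + 60)²)) - 13871 = (4918 + 2*((7/6 - ⅙ - ⅙) + 60)*(-13 + ((7/6 - ⅙ - ⅙) + 60)²)) - 13871 = (4918 + 2*(⅚ + 60)*(-13 + (⅚ + 60)²)) - 13871 = (4918 + 2*(365/6)*(-13 + (365/6)²)) - 13871 = (4918 + 2*(365/6)*(-13 + 133225/36)) - 13871 = (4918 + 2*(365/6)*(132757/36)) - 13871 = (4918 + 48456305/108) - 13871 = 48987449/108 - 13871 = 47489381/108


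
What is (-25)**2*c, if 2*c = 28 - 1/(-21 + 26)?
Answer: 17375/2 ≈ 8687.5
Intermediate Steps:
c = 139/10 (c = (28 - 1/(-21 + 26))/2 = (28 - 1/5)/2 = (1/2)*(139/5) = 139/10 ≈ 13.900)
(-25)**2*c = (-25)**2*(139/10) = 625*(139/10) = 17375/2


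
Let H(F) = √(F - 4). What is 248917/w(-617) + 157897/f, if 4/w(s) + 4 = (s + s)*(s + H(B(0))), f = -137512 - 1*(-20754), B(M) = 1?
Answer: 2765981432115072/58379 - 153581789*I*√3/2 ≈ 4.738e+10 - 1.3301e+8*I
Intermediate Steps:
H(F) = √(-4 + F)
f = -116758 (f = -137512 + 20754 = -116758)
w(s) = 4/(-4 + 2*s*(s + I*√3)) (w(s) = 4/(-4 + (s + s)*(s + √(-4 + 1))) = 4/(-4 + (2*s)*(s + √(-3))) = 4/(-4 + (2*s)*(s + I*√3)) = 4/(-4 + 2*s*(s + I*√3)))
248917/w(-617) + 157897/f = 248917/((2/(-2 + (-617)² + I*(-617)*√3))) + 157897/(-116758) = 248917/((2/(-2 + 380689 - 617*I*√3))) + 157897*(-1/116758) = 248917/((2/(380687 - 617*I*√3))) - 157897/116758 = 248917*(380687/2 - 617*I*√3/2) - 157897/116758 = (94759465979/2 - 153581789*I*√3/2) - 157897/116758 = 2765981432115072/58379 - 153581789*I*√3/2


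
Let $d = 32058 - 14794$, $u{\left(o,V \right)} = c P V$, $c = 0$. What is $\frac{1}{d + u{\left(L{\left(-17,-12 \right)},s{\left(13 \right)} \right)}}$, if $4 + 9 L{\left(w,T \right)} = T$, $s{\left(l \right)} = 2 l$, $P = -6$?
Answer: $\frac{1}{17264} \approx 5.7924 \cdot 10^{-5}$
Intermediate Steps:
$L{\left(w,T \right)} = - \frac{4}{9} + \frac{T}{9}$
$u{\left(o,V \right)} = 0$ ($u{\left(o,V \right)} = 0 \left(-6\right) V = 0 V = 0$)
$d = 17264$ ($d = 32058 - 14794 = 17264$)
$\frac{1}{d + u{\left(L{\left(-17,-12 \right)},s{\left(13 \right)} \right)}} = \frac{1}{17264 + 0} = \frac{1}{17264}$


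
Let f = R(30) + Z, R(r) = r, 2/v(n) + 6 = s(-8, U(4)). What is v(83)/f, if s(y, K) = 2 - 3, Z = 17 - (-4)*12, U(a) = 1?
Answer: -2/665 ≈ -0.0030075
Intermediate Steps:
Z = 65 (Z = 17 - 1*(-48) = 17 + 48 = 65)
s(y, K) = -1
v(n) = -2/7 (v(n) = 2/(-6 - 1) = 2/(-7) = 2*(-⅐) = -2/7)
f = 95 (f = 30 + 65 = 95)
v(83)/f = -2/7/95 = -2/7*1/95 = -2/665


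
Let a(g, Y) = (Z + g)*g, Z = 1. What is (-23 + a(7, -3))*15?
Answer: 495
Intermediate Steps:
a(g, Y) = g*(1 + g) (a(g, Y) = (1 + g)*g = g*(1 + g))
(-23 + a(7, -3))*15 = (-23 + 7*(1 + 7))*15 = (-23 + 7*8)*15 = (-23 + 56)*15 = 33*15 = 495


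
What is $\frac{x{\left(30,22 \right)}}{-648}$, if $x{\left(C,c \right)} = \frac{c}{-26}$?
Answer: $\frac{11}{8424} \approx 0.0013058$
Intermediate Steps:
$x{\left(C,c \right)} = - \frac{c}{26}$ ($x{\left(C,c \right)} = c \left(- \frac{1}{26}\right) = - \frac{c}{26}$)
$\frac{x{\left(30,22 \right)}}{-648} = \frac{\left(- \frac{1}{26}\right) 22}{-648} = \left(- \frac{11}{13}\right) \left(- \frac{1}{648}\right) = \frac{11}{8424}$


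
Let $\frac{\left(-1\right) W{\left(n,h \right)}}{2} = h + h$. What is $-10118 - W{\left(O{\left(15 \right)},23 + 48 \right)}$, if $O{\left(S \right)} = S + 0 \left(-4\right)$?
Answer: $-9834$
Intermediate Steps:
$O{\left(S \right)} = S$ ($O{\left(S \right)} = S + 0 = S$)
$W{\left(n,h \right)} = - 4 h$ ($W{\left(n,h \right)} = - 2 \left(h + h\right) = - 2 \cdot 2 h = - 4 h$)
$-10118 - W{\left(O{\left(15 \right)},23 + 48 \right)} = -10118 - - 4 \left(23 + 48\right) = -10118 - \left(-4\right) 71 = -10118 - -284 = -10118 + 284 = -9834$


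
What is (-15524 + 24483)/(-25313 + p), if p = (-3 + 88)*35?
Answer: -527/1314 ≈ -0.40107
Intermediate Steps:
p = 2975 (p = 85*35 = 2975)
(-15524 + 24483)/(-25313 + p) = (-15524 + 24483)/(-25313 + 2975) = 8959/(-22338) = 8959*(-1/22338) = -527/1314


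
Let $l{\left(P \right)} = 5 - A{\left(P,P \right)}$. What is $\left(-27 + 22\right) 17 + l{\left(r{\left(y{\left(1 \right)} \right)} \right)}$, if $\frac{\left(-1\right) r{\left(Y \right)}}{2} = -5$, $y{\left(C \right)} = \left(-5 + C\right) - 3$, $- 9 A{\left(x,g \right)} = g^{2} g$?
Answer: $\frac{280}{9} \approx 31.111$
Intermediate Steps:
$A{\left(x,g \right)} = - \frac{g^{3}}{9}$ ($A{\left(x,g \right)} = - \frac{g^{2} g}{9} = - \frac{g^{3}}{9}$)
$y{\left(C \right)} = -8 + C$
$r{\left(Y \right)} = 10$ ($r{\left(Y \right)} = \left(-2\right) \left(-5\right) = 10$)
$l{\left(P \right)} = 5 + \frac{P^{3}}{9}$ ($l{\left(P \right)} = 5 - - \frac{P^{3}}{9} = 5 + \frac{P^{3}}{9}$)
$\left(-27 + 22\right) 17 + l{\left(r{\left(y{\left(1 \right)} \right)} \right)} = \left(-27 + 22\right) 17 + \left(5 + \frac{10^{3}}{9}\right) = \left(-5\right) 17 + \left(5 + \frac{1}{9} \cdot 1000\right) = -85 + \left(5 + \frac{1000}{9}\right) = -85 + \frac{1045}{9} = \frac{280}{9}$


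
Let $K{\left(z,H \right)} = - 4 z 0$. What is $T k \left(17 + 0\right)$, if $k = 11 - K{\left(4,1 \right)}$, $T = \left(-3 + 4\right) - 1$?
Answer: $0$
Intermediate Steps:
$K{\left(z,H \right)} = 0$
$T = 0$ ($T = 1 - 1 = 0$)
$k = 11$ ($k = 11 - 0 = 11 + 0 = 11$)
$T k \left(17 + 0\right) = 0 \cdot 11 \left(17 + 0\right) = 0 \cdot 11 \cdot 17 = 0 \cdot 187 = 0$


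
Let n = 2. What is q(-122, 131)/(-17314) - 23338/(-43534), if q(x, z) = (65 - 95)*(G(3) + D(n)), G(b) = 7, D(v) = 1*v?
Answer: 103957078/188436919 ≈ 0.55168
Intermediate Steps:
D(v) = v
q(x, z) = -270 (q(x, z) = (65 - 95)*(7 + 2) = -30*9 = -270)
q(-122, 131)/(-17314) - 23338/(-43534) = -270/(-17314) - 23338/(-43534) = -270*(-1/17314) - 23338*(-1/43534) = 135/8657 + 11669/21767 = 103957078/188436919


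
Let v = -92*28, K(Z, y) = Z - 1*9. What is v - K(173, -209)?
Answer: -2740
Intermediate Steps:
K(Z, y) = -9 + Z (K(Z, y) = Z - 9 = -9 + Z)
v = -2576
v - K(173, -209) = -2576 - (-9 + 173) = -2576 - 1*164 = -2576 - 164 = -2740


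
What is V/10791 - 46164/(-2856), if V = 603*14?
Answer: 4835797/285362 ≈ 16.946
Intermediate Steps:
V = 8442
V/10791 - 46164/(-2856) = 8442/10791 - 46164/(-2856) = 8442*(1/10791) - 46164*(-1/2856) = 938/1199 + 3847/238 = 4835797/285362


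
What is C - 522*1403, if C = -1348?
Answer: -733714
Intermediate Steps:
C - 522*1403 = -1348 - 522*1403 = -1348 - 732366 = -733714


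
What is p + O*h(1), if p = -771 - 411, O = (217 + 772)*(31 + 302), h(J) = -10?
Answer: -3294552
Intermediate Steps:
O = 329337 (O = 989*333 = 329337)
p = -1182
p + O*h(1) = -1182 + 329337*(-10) = -1182 - 3293370 = -3294552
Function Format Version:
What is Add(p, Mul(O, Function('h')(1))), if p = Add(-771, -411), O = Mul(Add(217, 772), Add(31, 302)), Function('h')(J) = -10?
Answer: -3294552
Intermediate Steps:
O = 329337 (O = Mul(989, 333) = 329337)
p = -1182
Add(p, Mul(O, Function('h')(1))) = Add(-1182, Mul(329337, -10)) = Add(-1182, -3293370) = -3294552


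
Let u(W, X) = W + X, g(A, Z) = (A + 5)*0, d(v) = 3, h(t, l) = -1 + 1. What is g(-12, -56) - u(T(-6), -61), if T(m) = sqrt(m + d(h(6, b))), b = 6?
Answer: 61 - I*sqrt(3) ≈ 61.0 - 1.732*I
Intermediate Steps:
h(t, l) = 0
g(A, Z) = 0 (g(A, Z) = (5 + A)*0 = 0)
T(m) = sqrt(3 + m) (T(m) = sqrt(m + 3) = sqrt(3 + m))
g(-12, -56) - u(T(-6), -61) = 0 - (sqrt(3 - 6) - 61) = 0 - (sqrt(-3) - 61) = 0 - (I*sqrt(3) - 61) = 0 - (-61 + I*sqrt(3)) = 0 + (61 - I*sqrt(3)) = 61 - I*sqrt(3)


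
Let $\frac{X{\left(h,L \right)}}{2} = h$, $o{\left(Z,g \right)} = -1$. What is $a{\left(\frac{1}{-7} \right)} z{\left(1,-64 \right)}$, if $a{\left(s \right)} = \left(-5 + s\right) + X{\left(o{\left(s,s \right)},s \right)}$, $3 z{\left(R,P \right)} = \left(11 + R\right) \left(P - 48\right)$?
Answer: $3200$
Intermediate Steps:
$X{\left(h,L \right)} = 2 h$
$z{\left(R,P \right)} = \frac{\left(-48 + P\right) \left(11 + R\right)}{3}$ ($z{\left(R,P \right)} = \frac{\left(11 + R\right) \left(P - 48\right)}{3} = \frac{\left(11 + R\right) \left(-48 + P\right)}{3} = \frac{\left(-48 + P\right) \left(11 + R\right)}{3}$)
$a{\left(s \right)} = -7 + s$ ($a{\left(s \right)} = \left(-5 + s\right) + 2 \left(-1\right) = \left(-5 + s\right) - 2 = -7 + s$)
$a{\left(\frac{1}{-7} \right)} z{\left(1,-64 \right)} = \left(-7 + \frac{1}{-7}\right) \left(-176 - 16 + \frac{11}{3} \left(-64\right) + \frac{1}{3} \left(-64\right) 1\right) = \left(-7 - \frac{1}{7}\right) \left(-176 - 16 - \frac{704}{3} - \frac{64}{3}\right) = \left(- \frac{50}{7}\right) \left(-448\right) = 3200$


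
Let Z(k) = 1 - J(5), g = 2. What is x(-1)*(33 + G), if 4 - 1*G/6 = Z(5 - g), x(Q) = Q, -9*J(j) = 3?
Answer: -49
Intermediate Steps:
J(j) = -⅓ (J(j) = -⅑*3 = -⅓)
Z(k) = 4/3 (Z(k) = 1 - 1*(-⅓) = 1 + ⅓ = 4/3)
G = 16 (G = 24 - 6*4/3 = 24 - 8 = 16)
x(-1)*(33 + G) = -(33 + 16) = -1*49 = -49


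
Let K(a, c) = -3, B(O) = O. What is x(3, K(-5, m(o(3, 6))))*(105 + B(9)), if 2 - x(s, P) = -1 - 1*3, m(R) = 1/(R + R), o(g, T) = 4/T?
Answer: 684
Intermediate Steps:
m(R) = 1/(2*R)
x(s, P) = 6 (x(s, P) = 2 - (-1 - 1*3) = 2 - (-1 - 3) = 2 - 1*(-4) = 2 + 4 = 6)
x(3, K(-5, m(o(3, 6))))*(105 + B(9)) = 6*(105 + 9) = 6*114 = 684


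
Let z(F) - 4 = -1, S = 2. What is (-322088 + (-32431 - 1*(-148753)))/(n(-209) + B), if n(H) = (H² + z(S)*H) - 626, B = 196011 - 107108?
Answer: -205766/131331 ≈ -1.5668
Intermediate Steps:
B = 88903
z(F) = 3 (z(F) = 4 - 1 = 3)
n(H) = -626 + H² + 3*H (n(H) = (H² + 3*H) - 626 = -626 + H² + 3*H)
(-322088 + (-32431 - 1*(-148753)))/(n(-209) + B) = (-322088 + (-32431 - 1*(-148753)))/((-626 + (-209)² + 3*(-209)) + 88903) = (-322088 + (-32431 + 148753))/((-626 + 43681 - 627) + 88903) = (-322088 + 116322)/(42428 + 88903) = -205766/131331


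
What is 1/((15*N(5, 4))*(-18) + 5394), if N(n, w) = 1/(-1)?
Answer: 1/5664 ≈ 0.00017655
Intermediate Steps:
N(n, w) = -1
1/((15*N(5, 4))*(-18) + 5394) = 1/((15*(-1))*(-18) + 5394) = 1/(-15*(-18) + 5394) = 1/(270 + 5394) = 1/5664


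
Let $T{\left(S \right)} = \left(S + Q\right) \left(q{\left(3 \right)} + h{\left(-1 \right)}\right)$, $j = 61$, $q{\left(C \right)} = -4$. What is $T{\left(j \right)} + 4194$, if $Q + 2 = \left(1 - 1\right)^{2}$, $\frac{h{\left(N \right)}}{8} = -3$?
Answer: $2542$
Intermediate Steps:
$h{\left(N \right)} = -24$ ($h{\left(N \right)} = 8 \left(-3\right) = -24$)
$Q = -2$ ($Q = -2 + \left(1 - 1\right)^{2} = -2 + 0^{2} = -2 + 0 = -2$)
$T{\left(S \right)} = 56 - 28 S$ ($T{\left(S \right)} = \left(S - 2\right) \left(-4 - 24\right) = \left(-2 + S\right) \left(-28\right) = 56 - 28 S$)
$T{\left(j \right)} + 4194 = \left(56 - 1708\right) + 4194 = -1652 + 4194 = 2542$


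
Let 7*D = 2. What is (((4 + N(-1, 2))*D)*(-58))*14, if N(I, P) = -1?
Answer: -696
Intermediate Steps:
D = 2/7 (D = (⅐)*2 = 2/7 ≈ 0.28571)
(((4 + N(-1, 2))*D)*(-58))*14 = (((4 - 1)*(2/7))*(-58))*14 = ((3*(2/7))*(-58))*14 = ((6/7)*(-58))*14 = -348/7*14 = -696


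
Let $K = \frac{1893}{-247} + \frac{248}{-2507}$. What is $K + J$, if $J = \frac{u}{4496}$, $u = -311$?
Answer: $- \frac{21804883691}{2784053584} \approx -7.8321$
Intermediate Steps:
$J = - \frac{311}{4496} \approx -0.069173$
$K = - \frac{4807007}{619229}$ ($K = 1893 \left(- \frac{1}{247}\right) + 248 \left(- \frac{1}{2507}\right) = - \frac{1893}{247} - \frac{248}{2507} = - \frac{4807007}{619229} \approx -7.7629$)
$K + J = - \frac{4807007}{619229} - \frac{311}{4496} = - \frac{21804883691}{2784053584}$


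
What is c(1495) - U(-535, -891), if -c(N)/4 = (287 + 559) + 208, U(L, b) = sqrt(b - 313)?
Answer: -4216 - 2*I*sqrt(301) ≈ -4216.0 - 34.699*I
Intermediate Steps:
U(L, b) = sqrt(-313 + b)
c(N) = -4216 (c(N) = -4*((287 + 559) + 208) = -4*(846 + 208) = -4*1054 = -4216)
c(1495) - U(-535, -891) = -4216 - sqrt(-313 - 891) = -4216 - sqrt(-1204) = -4216 - 2*I*sqrt(301)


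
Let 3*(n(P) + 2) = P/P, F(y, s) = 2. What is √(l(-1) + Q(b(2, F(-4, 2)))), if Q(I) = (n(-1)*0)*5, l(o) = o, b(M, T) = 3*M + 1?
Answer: I ≈ 1.0*I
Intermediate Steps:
b(M, T) = 1 + 3*M
n(P) = -5/3 (n(P) = -2 + (P/P)/3 = -2 + (⅓)*1 = -2 + ⅓ = -5/3)
Q(I) = 0 (Q(I) = -5/3*0*5 = 0*5 = 0)
√(l(-1) + Q(b(2, F(-4, 2)))) = √(-1 + 0) = √(-1) = I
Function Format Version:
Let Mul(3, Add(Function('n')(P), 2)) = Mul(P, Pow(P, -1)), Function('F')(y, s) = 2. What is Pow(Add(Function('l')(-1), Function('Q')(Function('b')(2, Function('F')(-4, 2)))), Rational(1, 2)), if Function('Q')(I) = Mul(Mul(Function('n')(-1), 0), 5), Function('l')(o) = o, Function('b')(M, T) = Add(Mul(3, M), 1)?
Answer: I ≈ Mul(1.0000, I)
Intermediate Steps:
Function('b')(M, T) = Add(1, Mul(3, M))
Function('n')(P) = Rational(-5, 3) (Function('n')(P) = Add(-2, Mul(Rational(1, 3), Mul(P, Pow(P, -1)))) = Add(-2, Mul(Rational(1, 3), 1)) = Add(-2, Rational(1, 3)) = Rational(-5, 3))
Function('Q')(I) = 0 (Function('Q')(I) = Mul(Mul(Rational(-5, 3), 0), 5) = Mul(0, 5) = 0)
Pow(Add(Function('l')(-1), Function('Q')(Function('b')(2, Function('F')(-4, 2)))), Rational(1, 2)) = Pow(Add(-1, 0), Rational(1, 2)) = Pow(-1, Rational(1, 2)) = I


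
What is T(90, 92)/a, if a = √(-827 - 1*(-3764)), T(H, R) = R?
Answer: 92*√2937/2937 ≈ 1.6976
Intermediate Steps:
a = √2937 (a = √(-827 + 3764) = √2937 ≈ 54.194)
T(90, 92)/a = 92/(√2937) = 92*(√2937/2937) = 92*√2937/2937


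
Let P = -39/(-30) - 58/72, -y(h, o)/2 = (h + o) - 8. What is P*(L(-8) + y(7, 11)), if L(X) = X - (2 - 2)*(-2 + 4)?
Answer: -623/45 ≈ -13.844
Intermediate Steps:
y(h, o) = 16 - 2*h - 2*o (y(h, o) = -2*((h + o) - 8) = -2*(-8 + h + o) = 16 - 2*h - 2*o)
P = 89/180 (P = -39*(-1/30) - 58*1/72 = 13/10 - 29/36 = 89/180 ≈ 0.49444)
L(X) = X (L(X) = X - 0*2 = X - 1*0 = X + 0 = X)
P*(L(-8) + y(7, 11)) = 89*(-8 + (16 - 2*7 - 2*11))/180 = 89*(-8 + (16 - 14 - 22))/180 = 89*(-8 - 20)/180 = (89/180)*(-28) = -623/45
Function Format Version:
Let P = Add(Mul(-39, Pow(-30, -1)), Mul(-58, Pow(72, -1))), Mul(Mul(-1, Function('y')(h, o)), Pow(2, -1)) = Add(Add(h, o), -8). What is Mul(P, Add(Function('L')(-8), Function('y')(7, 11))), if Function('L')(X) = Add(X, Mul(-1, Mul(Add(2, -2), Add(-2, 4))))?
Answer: Rational(-623, 45) ≈ -13.844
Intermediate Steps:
Function('y')(h, o) = Add(16, Mul(-2, h), Mul(-2, o)) (Function('y')(h, o) = Mul(-2, Add(Add(h, o), -8)) = Mul(-2, Add(-8, h, o)) = Add(16, Mul(-2, h), Mul(-2, o)))
P = Rational(89, 180) (P = Add(Mul(-39, Rational(-1, 30)), Mul(-58, Rational(1, 72))) = Add(Rational(13, 10), Rational(-29, 36)) = Rational(89, 180) ≈ 0.49444)
Function('L')(X) = X (Function('L')(X) = Add(X, Mul(-1, Mul(0, 2))) = Add(X, Mul(-1, 0)) = Add(X, 0) = X)
Mul(P, Add(Function('L')(-8), Function('y')(7, 11))) = Mul(Rational(89, 180), Add(-8, Add(16, Mul(-2, 7), Mul(-2, 11)))) = Mul(Rational(89, 180), Add(-8, Add(16, -14, -22))) = Mul(Rational(89, 180), Add(-8, -20)) = Mul(Rational(89, 180), -28) = Rational(-623, 45)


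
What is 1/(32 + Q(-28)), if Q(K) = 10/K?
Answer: 14/443 ≈ 0.031603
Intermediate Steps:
1/(32 + Q(-28)) = 1/(32 + 10/(-28)) = 1/(32 + 10*(-1/28)) = 1/(32 - 5/14) = 1/(443/14) = 14/443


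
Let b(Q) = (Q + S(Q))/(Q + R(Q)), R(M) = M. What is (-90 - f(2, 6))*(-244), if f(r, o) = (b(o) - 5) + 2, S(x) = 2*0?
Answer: 21350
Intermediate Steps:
S(x) = 0
b(Q) = ½ (b(Q) = (Q + 0)/(Q + Q) = Q/((2*Q)) = Q*(1/(2*Q)) = ½)
f(r, o) = -5/2 (f(r, o) = (½ - 5) + 2 = -9/2 + 2 = -5/2)
(-90 - f(2, 6))*(-244) = (-90 - 1*(-5/2))*(-244) = (-90 + 5/2)*(-244) = -175/2*(-244) = 21350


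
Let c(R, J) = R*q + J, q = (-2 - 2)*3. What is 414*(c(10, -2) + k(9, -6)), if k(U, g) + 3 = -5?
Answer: -53820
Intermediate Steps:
q = -12 (q = -4*3 = -12)
k(U, g) = -8 (k(U, g) = -3 - 5 = -8)
c(R, J) = J - 12*R (c(R, J) = R*(-12) + J = -12*R + J = J - 12*R)
414*(c(10, -2) + k(9, -6)) = 414*((-2 - 12*10) - 8) = 414*((-2 - 120) - 8) = 414*(-122 - 8) = 414*(-130) = -53820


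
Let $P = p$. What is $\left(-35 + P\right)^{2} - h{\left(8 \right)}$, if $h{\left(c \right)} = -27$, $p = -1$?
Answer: $1323$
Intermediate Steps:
$P = -1$
$\left(-35 + P\right)^{2} - h{\left(8 \right)} = \left(-35 - 1\right)^{2} - -27 = \left(-36\right)^{2} + 27 = 1296 + 27 = 1323$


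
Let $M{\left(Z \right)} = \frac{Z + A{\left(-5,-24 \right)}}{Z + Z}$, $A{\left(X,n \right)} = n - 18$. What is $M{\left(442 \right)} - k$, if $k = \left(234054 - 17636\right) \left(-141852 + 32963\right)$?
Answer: $\frac{5207984252142}{221} \approx 2.3566 \cdot 10^{10}$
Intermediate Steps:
$A{\left(X,n \right)} = -18 + n$
$k = -23565539602$ ($k = 216418 \left(-108889\right) = -23565539602$)
$M{\left(Z \right)} = \frac{-42 + Z}{2 Z}$ ($M{\left(Z \right)} = \frac{Z - 42}{Z + Z} = \frac{Z - 42}{2 Z} = \left(-42 + Z\right) \frac{1}{2 Z} = \frac{-42 + Z}{2 Z}$)
$M{\left(442 \right)} - k = \frac{-42 + 442}{2 \cdot 442} - -23565539602 = \frac{1}{2} \cdot \frac{1}{442} \cdot 400 + 23565539602 = \frac{100}{221} + 23565539602 = \frac{5207984252142}{221}$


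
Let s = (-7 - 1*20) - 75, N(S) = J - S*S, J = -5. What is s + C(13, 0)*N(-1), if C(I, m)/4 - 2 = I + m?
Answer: -462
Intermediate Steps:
N(S) = -5 - S**2 (N(S) = -5 - S*S = -5 - S**2)
s = -102 (s = (-7 - 20) - 75 = -27 - 75 = -102)
C(I, m) = 8 + 4*I + 4*m (C(I, m) = 8 + 4*(I + m) = 8 + (4*I + 4*m) = 8 + 4*I + 4*m)
s + C(13, 0)*N(-1) = -102 + (8 + 4*13 + 4*0)*(-5 - 1*(-1)**2) = -102 + (8 + 52 + 0)*(-5 - 1*1) = -102 + 60*(-5 - 1) = -102 + 60*(-6) = -102 - 360 = -462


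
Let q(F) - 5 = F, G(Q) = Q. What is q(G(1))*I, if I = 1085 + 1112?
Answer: 13182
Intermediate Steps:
I = 2197
q(F) = 5 + F
q(G(1))*I = (5 + 1)*2197 = 6*2197 = 13182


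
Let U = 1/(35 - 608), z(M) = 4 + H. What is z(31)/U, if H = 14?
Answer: -10314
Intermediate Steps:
z(M) = 18 (z(M) = 4 + 14 = 18)
U = -1/573 (U = 1/(-573) = -1/573 ≈ -0.0017452)
z(31)/U = 18/(-1/573) = 18*(-573) = -10314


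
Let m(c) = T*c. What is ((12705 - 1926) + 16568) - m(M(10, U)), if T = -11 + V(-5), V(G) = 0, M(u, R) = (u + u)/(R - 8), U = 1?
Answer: 191209/7 ≈ 27316.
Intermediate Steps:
M(u, R) = 2*u/(-8 + R) (M(u, R) = (2*u)/(-8 + R) = 2*u/(-8 + R))
T = -11 (T = -11 + 0 = -11)
m(c) = -11*c
((12705 - 1926) + 16568) - m(M(10, U)) = ((12705 - 1926) + 16568) - (-11)*2*10/(-8 + 1) = (10779 + 16568) - (-11)*2*10/(-7) = 27347 - (-11)*2*10*(-⅐) = 27347 - (-11)*(-20)/7 = 27347 - 1*220/7 = 27347 - 220/7 = 191209/7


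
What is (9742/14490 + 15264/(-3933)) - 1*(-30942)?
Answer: 4258879319/137655 ≈ 30939.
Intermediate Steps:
(9742/14490 + 15264/(-3933)) - 1*(-30942) = (9742*(1/14490) + 15264*(-1/3933)) + 30942 = (4871/7245 - 1696/437) + 30942 = -441691/137655 + 30942 = 4258879319/137655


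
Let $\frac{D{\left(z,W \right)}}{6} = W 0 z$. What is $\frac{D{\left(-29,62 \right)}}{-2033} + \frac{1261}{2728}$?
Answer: $\frac{1261}{2728} \approx 0.46224$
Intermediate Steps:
$D{\left(z,W \right)} = 0$ ($D{\left(z,W \right)} = 6 W 0 z = 6 \cdot 0 z = 6 \cdot 0 = 0$)
$\frac{D{\left(-29,62 \right)}}{-2033} + \frac{1261}{2728} = \frac{0}{-2033} + \frac{1261}{2728} = 0 \left(- \frac{1}{2033}\right) + 1261 \cdot \frac{1}{2728} = 0 + \frac{1261}{2728} = \frac{1261}{2728}$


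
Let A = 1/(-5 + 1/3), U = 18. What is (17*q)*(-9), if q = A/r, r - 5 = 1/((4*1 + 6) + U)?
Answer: 306/47 ≈ 6.5106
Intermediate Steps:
r = 141/28 (r = 5 + 1/((4*1 + 6) + 18) = 5 + 1/((4 + 6) + 18) = 5 + 1/(10 + 18) = 5 + 1/28 = 141/28 ≈ 5.0357)
A = -3/14 (A = 1/(-5 + ⅓) = 1/(-14/3) = -3/14 ≈ -0.21429)
q = -2/47 (q = -3/(14*141/28) = -3/14*28/141 = -2/47 ≈ -0.042553)
(17*q)*(-9) = (17*(-2/47))*(-9) = -34/47*(-9) = 306/47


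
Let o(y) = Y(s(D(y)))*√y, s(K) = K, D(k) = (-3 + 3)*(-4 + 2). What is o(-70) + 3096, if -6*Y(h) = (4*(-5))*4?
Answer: 3096 + 40*I*√70/3 ≈ 3096.0 + 111.55*I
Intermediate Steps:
D(k) = 0 (D(k) = 0*(-2) = 0)
Y(h) = 40/3 (Y(h) = -4*(-5)*4/6 = -(-10)*4/3 = -⅙*(-80) = 40/3)
o(y) = 40*√y/3
o(-70) + 3096 = 40*√(-70)/3 + 3096 = 40*(I*√70)/3 + 3096 = 40*I*√70/3 + 3096 = 3096 + 40*I*√70/3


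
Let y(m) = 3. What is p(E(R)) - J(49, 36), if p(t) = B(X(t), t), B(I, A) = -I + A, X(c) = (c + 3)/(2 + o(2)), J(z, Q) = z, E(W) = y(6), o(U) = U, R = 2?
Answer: -95/2 ≈ -47.500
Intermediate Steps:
E(W) = 3
X(c) = ¾ + c/4 (X(c) = (c + 3)/(2 + 2) = (3 + c)/4 = (3 + c)*(¼) = ¾ + c/4)
B(I, A) = A - I
p(t) = -¾ + 3*t/4 (p(t) = t - (¾ + t/4) = t + (-¾ - t/4) = -¾ + 3*t/4)
p(E(R)) - J(49, 36) = (-¾ + (¾)*3) - 1*49 = (-¾ + 9/4) - 49 = 3/2 - 49 = -95/2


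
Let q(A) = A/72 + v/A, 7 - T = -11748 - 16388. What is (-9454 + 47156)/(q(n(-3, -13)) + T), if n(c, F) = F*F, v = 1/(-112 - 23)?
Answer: 6881369040/5137088767 ≈ 1.3395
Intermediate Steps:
v = -1/135 (v = 1/(-135) = -1/135 ≈ -0.0074074)
n(c, F) = F²
T = 28143 (T = 7 - (-11748 - 16388) = 7 - 1*(-28136) = 7 + 28136 = 28143)
q(A) = -1/(135*A) + A/72 (q(A) = A/72 - 1/(135*A) = -1/(135*A) + A/72)
(-9454 + 47156)/(q(n(-3, -13)) + T) = (-9454 + 47156)/((-1/(135*((-13)²)) + (1/72)*(-13)²) + 28143) = 37702/((-1/135/169 + (1/72)*169) + 28143) = 37702/((-1/135*1/169 + 169/72) + 28143) = 37702/((-1/22815 + 169/72) + 28143) = 37702/(428407/182520 + 28143) = 37702/(5137088767/182520) = 37702*(182520/5137088767) = 6881369040/5137088767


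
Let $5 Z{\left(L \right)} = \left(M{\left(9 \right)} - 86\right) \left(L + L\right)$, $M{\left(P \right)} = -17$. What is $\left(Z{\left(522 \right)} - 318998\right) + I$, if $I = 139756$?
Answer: $- \frac{1003742}{5} \approx -2.0075 \cdot 10^{5}$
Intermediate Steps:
$Z{\left(L \right)} = - \frac{206 L}{5}$ ($Z{\left(L \right)} = \frac{\left(-17 - 86\right) \left(L + L\right)}{5} = \frac{\left(-103\right) 2 L}{5} = \frac{\left(-206\right) L}{5} = - \frac{206 L}{5}$)
$\left(Z{\left(522 \right)} - 318998\right) + I = \left(\left(- \frac{206}{5}\right) 522 - 318998\right) + 139756 = \left(- \frac{107532}{5} - 318998\right) + 139756 = - \frac{1702522}{5} + 139756 = - \frac{1003742}{5}$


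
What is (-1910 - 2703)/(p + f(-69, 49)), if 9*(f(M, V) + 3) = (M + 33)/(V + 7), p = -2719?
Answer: 64582/38109 ≈ 1.6947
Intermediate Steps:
f(M, V) = -3 + (33 + M)/(9*(7 + V)) (f(M, V) = -3 + ((M + 33)/(V + 7))/9 = -3 + ((33 + M)/(7 + V))/9 = -3 + (33 + M)/(9*(7 + V)))
(-1910 - 2703)/(p + f(-69, 49)) = (-1910 - 2703)/(-2719 + (-156 - 69 - 27*49)/(9*(7 + 49))) = -4613/(-2719 + (1/9)*(-156 - 69 - 1323)/56) = -4613/(-2719 + (1/9)*(1/56)*(-1548)) = -4613/(-2719 - 43/14) = -4613/(-38109/14) = -4613*(-14/38109) = 64582/38109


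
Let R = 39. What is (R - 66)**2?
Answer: 729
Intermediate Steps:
(R - 66)**2 = (39 - 66)**2 = (-27)**2 = 729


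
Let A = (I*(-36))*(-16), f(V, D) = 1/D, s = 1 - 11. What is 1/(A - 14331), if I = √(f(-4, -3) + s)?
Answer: -4777/69601971 - 64*I*√93/69601971 ≈ -6.8633e-5 - 8.8675e-6*I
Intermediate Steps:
s = -10
I = I*√93/3 (I = √(1/(-3) - 10) = √(-⅓ - 10) = √(-31/3) = I*√93/3 ≈ 3.2146*I)
A = 192*I*√93 (A = ((I*√93/3)*(-36))*(-16) = -12*I*√93*(-16) = 192*I*√93 ≈ 1851.6*I)
1/(A - 14331) = 1/(192*I*√93 - 14331) = 1/(-14331 + 192*I*√93)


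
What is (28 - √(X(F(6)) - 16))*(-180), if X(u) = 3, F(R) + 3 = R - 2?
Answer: -5040 + 180*I*√13 ≈ -5040.0 + 649.0*I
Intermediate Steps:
F(R) = -5 + R (F(R) = -3 + (R - 2) = -3 + (-2 + R) = -5 + R)
(28 - √(X(F(6)) - 16))*(-180) = (28 - √(3 - 16))*(-180) = (28 - √(-13))*(-180) = (28 - I*√13)*(-180) = -5040 + 180*I*√13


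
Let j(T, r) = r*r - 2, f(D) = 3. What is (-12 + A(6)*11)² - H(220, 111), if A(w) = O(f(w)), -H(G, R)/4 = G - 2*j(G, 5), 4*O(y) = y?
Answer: 11361/16 ≈ 710.06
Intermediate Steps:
j(T, r) = -2 + r² (j(T, r) = r² - 2 = -2 + r²)
O(y) = y/4
H(G, R) = 184 - 4*G (H(G, R) = -4*(G - 2*(-2 + 5²)) = -4*(G - 2*(-2 + 25)) = -4*(G - 2*23) = -4*(G - 46) = -4*(-46 + G) = 184 - 4*G)
A(w) = ¾ (A(w) = (¼)*3 = ¾)
(-12 + A(6)*11)² - H(220, 111) = (-12 + (¾)*11)² - (184 - 4*220) = (-12 + 33/4)² - (184 - 880) = (-15/4)² - 1*(-696) = 225/16 + 696 = 11361/16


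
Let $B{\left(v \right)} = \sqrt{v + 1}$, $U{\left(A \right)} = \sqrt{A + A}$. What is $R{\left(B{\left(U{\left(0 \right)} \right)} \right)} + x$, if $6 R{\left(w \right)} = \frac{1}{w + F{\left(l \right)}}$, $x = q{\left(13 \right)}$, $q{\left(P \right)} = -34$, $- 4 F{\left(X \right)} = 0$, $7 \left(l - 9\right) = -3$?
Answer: $- \frac{203}{6} \approx -33.833$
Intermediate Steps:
$U{\left(A \right)} = \sqrt{2} \sqrt{A}$ ($U{\left(A \right)} = \sqrt{2 A} = \sqrt{2} \sqrt{A}$)
$l = \frac{60}{7}$ ($l = 9 + \frac{1}{7} \left(-3\right) = 9 - \frac{3}{7} = \frac{60}{7} \approx 8.5714$)
$F{\left(X \right)} = 0$ ($F{\left(X \right)} = \left(- \frac{1}{4}\right) 0 = 0$)
$B{\left(v \right)} = \sqrt{1 + v}$
$x = -34$
$R{\left(w \right)} = \frac{1}{6 w}$ ($R{\left(w \right)} = \frac{1}{6 \left(w + 0\right)} = \frac{1}{6 w}$)
$R{\left(B{\left(U{\left(0 \right)} \right)} \right)} + x = \frac{1}{6 \sqrt{1 + \sqrt{2} \sqrt{0}}} - 34 = \frac{1}{6 \sqrt{1 + \sqrt{2} \cdot 0}} - 34 = \frac{1}{6 \sqrt{1 + 0}} - 34 = \frac{1}{6 \sqrt{1}} - 34 = \frac{1}{6 \cdot 1} - 34 = \frac{1}{6} \cdot 1 - 34 = \frac{1}{6} - 34 = - \frac{203}{6}$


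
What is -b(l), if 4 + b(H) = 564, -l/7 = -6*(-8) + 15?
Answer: -560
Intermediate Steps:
l = -441 (l = -7*(-6*(-8) + 15) = -7*(48 + 15) = -7*63 = -441)
b(H) = 560 (b(H) = -4 + 564 = 560)
-b(l) = -1*560 = -560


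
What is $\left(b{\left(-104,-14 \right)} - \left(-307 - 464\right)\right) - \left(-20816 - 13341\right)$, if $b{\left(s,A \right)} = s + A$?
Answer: $34810$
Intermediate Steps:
$b{\left(s,A \right)} = A + s$
$\left(b{\left(-104,-14 \right)} - \left(-307 - 464\right)\right) - \left(-20816 - 13341\right) = \left(\left(-14 - 104\right) - \left(-307 - 464\right)\right) - \left(-20816 - 13341\right) = \left(-118 - -771\right) - -34157 = \left(-118 + 771\right) + 34157 = 653 + 34157 = 34810$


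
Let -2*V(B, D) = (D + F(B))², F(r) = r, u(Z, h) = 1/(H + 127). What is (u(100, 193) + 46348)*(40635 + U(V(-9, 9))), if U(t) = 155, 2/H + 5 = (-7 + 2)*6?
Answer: 8399648077210/4443 ≈ 1.8905e+9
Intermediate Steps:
H = -2/35 (H = 2/(-5 + (-7 + 2)*6) = 2/(-5 - 5*6) = 2/(-5 - 30) = 2/(-35) = 2*(-1/35) = -2/35 ≈ -0.057143)
u(Z, h) = 35/4443 (u(Z, h) = 1/(-2/35 + 127) = 1/(4443/35) = 35/4443)
V(B, D) = -(B + D)²/2 (V(B, D) = -(D + B)²/2 = -(B + D)²/2)
(u(100, 193) + 46348)*(40635 + U(V(-9, 9))) = (35/4443 + 46348)*(40635 + 155) = (205924199/4443)*40790 = 8399648077210/4443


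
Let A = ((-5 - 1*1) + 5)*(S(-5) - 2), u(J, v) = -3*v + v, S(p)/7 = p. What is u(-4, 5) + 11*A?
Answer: 397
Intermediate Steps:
S(p) = 7*p
u(J, v) = -2*v
A = 37 (A = ((-5 - 1*1) + 5)*(7*(-5) - 2) = ((-5 - 1) + 5)*(-35 - 2) = (-6 + 5)*(-37) = -1*(-37) = 37)
u(-4, 5) + 11*A = -2*5 + 11*37 = -10 + 407 = 397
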